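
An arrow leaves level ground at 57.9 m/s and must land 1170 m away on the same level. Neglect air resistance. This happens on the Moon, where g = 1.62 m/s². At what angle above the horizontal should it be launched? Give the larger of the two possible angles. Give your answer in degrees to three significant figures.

72.8°

Level-ground range R = v₀² sin(2θ)/g ⇒ sin(2θ) = gR/v₀² = 1.62 × 1170 / 57.9² = 0.5654.
2θ = 34.43° or 180° − 34.43° = 145.6°, so θ = 17.21° or 72.79°.
The larger angle is 72.79°.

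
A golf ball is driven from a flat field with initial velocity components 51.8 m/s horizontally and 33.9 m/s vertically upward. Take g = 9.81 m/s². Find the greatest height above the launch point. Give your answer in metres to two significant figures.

59 m

Maximum height: H = v_y0² / (2g) = 33.90² / (2 × 9.81) = 58.57 m.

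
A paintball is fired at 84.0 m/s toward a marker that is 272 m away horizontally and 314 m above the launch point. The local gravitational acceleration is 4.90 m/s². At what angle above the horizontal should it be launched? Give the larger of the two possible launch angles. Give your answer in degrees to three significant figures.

83.8°

Trajectory: y = x tanθ − g x² (1 + tan²θ)/(2v₀²). With x = 272, y = 314, v₀ = 84.0, g = 4.90:
25.69 tan²θ − 272 tanθ + (339.7) = 0.
tanθ = [272 ± √(272² − 4 × 25.69 × (339.7))] / (2 × 25.69) = (272 ± 197.7) / 51.38, giving tanθ = 1.446 or 9.142.
θ = 55.34° or 83.76°; the larger is 83.76°.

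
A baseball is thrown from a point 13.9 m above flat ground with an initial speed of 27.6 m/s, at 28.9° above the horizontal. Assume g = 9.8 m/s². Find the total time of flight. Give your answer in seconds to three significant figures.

3.53 s

Components: vₓ = 27.60 cos 28.9° = 24.16 m/s, v_y0 = 27.60 sin 28.9° = 13.34 m/s.
Vertical motion (up positive, ground at y = 0): 4.900 t² − (13.34) t − 13.9 = 0, so t = (13.34 + √(13.34² + 2·9.80·13.9)) / 9.80 = (13.34 + 21.22) / 9.80 = 3.527 s.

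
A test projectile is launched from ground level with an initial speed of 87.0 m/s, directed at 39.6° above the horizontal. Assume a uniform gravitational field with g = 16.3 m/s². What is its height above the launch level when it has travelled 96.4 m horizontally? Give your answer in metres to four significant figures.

62.89 m

vₓ = 87.00 cos 39.6° = 67.03 m/s; v_y0 = 87.00 sin 39.6° = 55.46 m/s.
Time to reach x = 96.4 m: t = x/vₓ = 96.4/67.03 = 1.438 s.
Height: y = v_y0 t − ½ g t² = 55.46 × 1.438 − 8.150 × 1.438² = 79.75 − 16.85 = 62.89 m.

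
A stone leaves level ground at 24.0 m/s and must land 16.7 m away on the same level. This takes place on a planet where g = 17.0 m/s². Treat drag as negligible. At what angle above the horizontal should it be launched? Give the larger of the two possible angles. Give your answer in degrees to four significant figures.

75.23°

R = v₀² sin 2θ / g gives sin 2θ = gR/v₀² = 17.0·16.7/24.0² = 0.4929.
2θ = 29.53° or 180° − 29.53° = 150.5°, so θ = 14.77° or 75.23°.
The larger angle is 75.23°.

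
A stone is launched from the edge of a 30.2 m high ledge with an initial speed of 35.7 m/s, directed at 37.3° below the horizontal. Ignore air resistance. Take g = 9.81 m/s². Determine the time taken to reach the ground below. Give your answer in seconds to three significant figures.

1.11 s

Components: vₓ = 35.70 cos 37.3° = 28.40 m/s, v_y0 = −21.63 m/s (downward).
Vertical motion (up positive, ground at y = 0): 4.905 t² − (−21.63) t − 30.2 = 0, so t = (−21.63 + √(21.63² + 2·9.81·30.2)) / 9.81 = (−21.63 + 32.57) / 9.81 = 1.114 s.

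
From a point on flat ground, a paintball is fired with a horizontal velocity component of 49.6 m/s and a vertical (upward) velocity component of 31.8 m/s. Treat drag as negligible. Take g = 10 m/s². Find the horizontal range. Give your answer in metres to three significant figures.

315 m

Time aloft: T = 2 v_y0 / g = 2 × 31.80 / 10.0 = 6.360 s.
Horizontal distance R = vₓ T = 49.60 × 6.360 = 315.5 m.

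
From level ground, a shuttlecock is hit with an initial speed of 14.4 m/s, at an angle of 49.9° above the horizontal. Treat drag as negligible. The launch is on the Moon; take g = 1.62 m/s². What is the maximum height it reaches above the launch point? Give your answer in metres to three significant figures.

37.4 m

Horizontal component vₓ = 14.40 cos 49.9° = 9.275 m/s; vertical v_y0 = 14.40 sin 49.9° = 11.01 m/s.
Maximum height: H = v_y0² / (2g) = 11.01² / (2 × 1.62) = 37.45 m.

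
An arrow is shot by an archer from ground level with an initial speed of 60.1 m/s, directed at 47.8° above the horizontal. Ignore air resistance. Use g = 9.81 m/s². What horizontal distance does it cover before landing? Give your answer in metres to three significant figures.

366 m

vₓ = 60.10 cos 47.8° = 40.37 m/s; v_y0 = 60.10 sin 47.8° = 44.52 m/s.
Time aloft: T = 2 v_y0 / g = 2 × 44.52 / 9.81 = 9.077 s.
Range: R = vₓ T = 40.37 × 9.077 = 366.4 m.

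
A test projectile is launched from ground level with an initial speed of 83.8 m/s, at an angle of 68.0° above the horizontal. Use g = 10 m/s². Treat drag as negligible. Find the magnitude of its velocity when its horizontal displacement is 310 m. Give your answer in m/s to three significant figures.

37.8 m/s

Components: vₓ = 83.80 cos 68.0° = 31.39 m/s, v_y0 = 83.80 sin 68.0° = 77.70 m/s.
Time to reach x = 310 m: t = x/vₓ = 310/31.39 = 9.875 s.
Vertical velocity there: v_y = v_y0 − g t = 77.70 − 10.0 × 9.875 = −21.05 m/s.
Speed: √(vₓ² + v_y²) = √(31.39² + 21.05²) = 37.80 m/s.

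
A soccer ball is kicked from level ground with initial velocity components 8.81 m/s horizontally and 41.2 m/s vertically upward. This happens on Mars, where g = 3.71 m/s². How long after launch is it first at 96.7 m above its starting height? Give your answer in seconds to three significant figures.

2.67 s

Set y = v_y0 t − ½ g t² = 96.7: 1.855 t² − 41.20 t + 96.7 = 0.
t = [41.20 ± √(41.20² − 2·3.71·96.7)] / 3.71 = (41.20 ± 31.30) / 3.71, so t = 2.667 s or t = 19.54 s.
The first (ascending) time is 2.667 s.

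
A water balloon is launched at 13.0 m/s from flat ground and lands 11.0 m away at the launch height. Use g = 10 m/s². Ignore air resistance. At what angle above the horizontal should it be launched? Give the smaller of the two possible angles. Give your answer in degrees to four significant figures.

From R = (v₀²/g) sin 2θ: sin 2θ = 10.0 × 11.0 / 169.00 = 0.6509.
2θ = 40.61° or 180° − 40.61° = 139.4°, so θ = 20.30° or 69.70°.
The smaller angle is 20.30°.

20.30°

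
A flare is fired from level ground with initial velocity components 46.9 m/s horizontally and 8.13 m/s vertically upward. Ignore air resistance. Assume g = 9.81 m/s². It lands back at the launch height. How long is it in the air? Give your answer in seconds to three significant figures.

Landing at launch height ⇒ T = 2 v_y0 / g = 2 × 8.130 / 9.81 = 1.657 s.

1.66 s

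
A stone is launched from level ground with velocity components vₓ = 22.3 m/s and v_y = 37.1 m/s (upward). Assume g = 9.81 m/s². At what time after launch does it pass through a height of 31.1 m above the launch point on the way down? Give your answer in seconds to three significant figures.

6.60 s

Set y = v_y0 t − ½ g t² = 31.1: 4.905 t² − 37.10 t + 31.1 = 0.
Quadratic formula: t = (37.10 ± √766.23) / 9.81 = (37.10 ± 27.68) / 9.81 → t = 0.9602 s or 6.604 s.
The descending-branch root is 6.604 s.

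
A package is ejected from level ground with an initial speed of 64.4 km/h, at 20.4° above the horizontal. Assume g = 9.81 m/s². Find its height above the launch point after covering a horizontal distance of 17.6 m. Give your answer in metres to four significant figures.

1.141 m

Convert: 64.4 km/h = 64.4/3.6 = 17.89 m/s.
Components: vₓ = 17.89 cos 20.4° = 16.77 m/s, v_y0 = 17.89 sin 20.4° = 6.236 m/s.
At x = 17.6 m, t = x/vₓ = 17.6/16.77 = 1.050 s.
Height: y = v_y0 t − ½ g t² = 6.236 × 1.050 − 4.905 × 1.050² = 6.545 − 5.405 = 1.141 m.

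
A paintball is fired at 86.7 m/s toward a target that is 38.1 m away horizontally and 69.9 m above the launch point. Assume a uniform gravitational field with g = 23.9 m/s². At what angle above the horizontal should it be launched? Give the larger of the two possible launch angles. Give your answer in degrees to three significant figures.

86.0°

Trajectory: y = x tanθ − g x² (1 + tan²θ)/(2v₀²). With x = 38.1, y = 69.9, v₀ = 86.7, g = 23.9:
2.308 tan²θ − 38.1 tanθ + (72.21) = 0.
tanθ = [38.1 ± √(38.1² − 4 × 2.308 × (72.21))] / (2 × 2.308) = (38.1 ± 28.02) / 4.615, giving tanθ = 2.184 or 14.33.
θ = 65.40° or 86.01°; the larger is 86.01°.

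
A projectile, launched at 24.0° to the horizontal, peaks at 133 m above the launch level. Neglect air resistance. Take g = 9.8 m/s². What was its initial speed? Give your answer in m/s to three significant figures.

126 m/s

At the peak v_y = 0, so v_y0 = √(2gH) = √(2 × 9.80 × 133) = 51.06 m/s.
v_y0 = v₀ sin θ ⇒ v₀ = 51.06 / sin 24.0° = 125.5 m/s.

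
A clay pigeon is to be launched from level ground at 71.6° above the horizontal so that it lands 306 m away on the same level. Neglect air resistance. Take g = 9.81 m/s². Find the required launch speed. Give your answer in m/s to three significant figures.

70.8 m/s

From R = (v₀² / g) sin 2θ: v₀ = √(gR / sin 2θ).
v₀ = √(9.81 × 306 / sin 143.2°) = √(3002 / 0.5990) = √5011.3 = 70.79 m/s.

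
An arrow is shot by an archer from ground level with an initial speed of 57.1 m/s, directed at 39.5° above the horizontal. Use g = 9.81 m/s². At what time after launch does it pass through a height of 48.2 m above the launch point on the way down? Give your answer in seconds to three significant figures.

5.67 s

Resolve: vₓ = 57.10 cos 39.5° = 44.06 m/s and v_y0 = 57.10 sin 39.5° = 36.32 m/s.
Require v_y0 t − ½ g t² = 48.2, i.e. 4.905 t² − 36.32 t + 48.2 = 0.
t = [36.32 ± √(36.32² − 2·9.81·48.2)] / 9.81 = (36.32 ± 19.33) / 9.81, so t = 1.732 s or t = 5.672 s.
The descending-branch root is 5.672 s.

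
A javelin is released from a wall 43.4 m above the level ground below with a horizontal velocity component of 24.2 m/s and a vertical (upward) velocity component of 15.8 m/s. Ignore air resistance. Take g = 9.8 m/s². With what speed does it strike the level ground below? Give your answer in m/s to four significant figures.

41.06 m/s

Vertical motion (up positive, ground at y = 0): 4.900 t² − (15.80) t − 43.4 = 0, so t = (15.80 + √(15.80² + 2·9.80·43.4)) / 9.80 = (15.80 + 33.17) / 9.80 = 4.997 s.
Vertical velocity at impact: v_y = v_y0 − g t = 15.80 − 9.80 × 4.997 = −33.17 m/s.
Speed: |v| = √(vₓ² + v_y²) = √(24.20² + 33.17²) = 41.06 m/s.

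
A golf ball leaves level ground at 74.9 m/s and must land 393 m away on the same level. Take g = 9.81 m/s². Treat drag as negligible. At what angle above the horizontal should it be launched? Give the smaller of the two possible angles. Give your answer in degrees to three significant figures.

21.7°

Level-ground range R = v₀² sin(2θ)/g ⇒ sin(2θ) = gR/v₀² = 9.81 × 393 / 74.9² = 0.6872.
2θ = 43.41° or 180° − 43.41° = 136.6°, so θ = 21.71° or 68.29°.
The smaller angle is 21.71°.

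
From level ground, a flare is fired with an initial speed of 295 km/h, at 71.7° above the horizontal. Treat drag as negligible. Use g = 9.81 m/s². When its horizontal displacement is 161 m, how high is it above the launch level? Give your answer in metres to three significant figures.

295 m

Convert: 295 km/h = 295/3.6 = 81.94 m/s.
Resolve: vₓ = 81.94 cos 71.7° = 25.73 m/s and v_y0 = 81.94 sin 71.7° = 77.80 m/s.
At x = 161 m, t = x/vₓ = 161/25.73 = 6.257 s.
Height: y = v_y0 t − ½ g t² = 77.80 × 6.257 − 4.905 × 6.257² = 486.8 − 192.0 = 294.8 m.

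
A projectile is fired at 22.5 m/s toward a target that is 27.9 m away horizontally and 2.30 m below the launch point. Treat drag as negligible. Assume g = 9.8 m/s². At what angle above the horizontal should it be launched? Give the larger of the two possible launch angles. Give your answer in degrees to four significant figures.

74.08°

Trajectory: y = x tanθ − g x² (1 + tan²θ)/(2v₀²). With x = 27.9, y = −2.30, v₀ = 22.5, g = 9.80:
7.534 tan²θ − 27.9 tanθ + (5.234) = 0.
tanθ = [27.9 ± √(27.9² − 4 × 7.534 × (5.234))] / (2 × 7.534) = (27.9 ± 24.91) / 15.07, giving tanθ = 0.1982 or 3.505.
θ = 11.21° or 74.08°; the larger is 74.08°.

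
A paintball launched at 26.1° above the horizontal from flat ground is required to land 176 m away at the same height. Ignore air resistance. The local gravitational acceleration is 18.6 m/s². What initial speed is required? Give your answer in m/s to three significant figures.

On level ground R = v₀² sin 2θ / g ⇒ v₀ = √(gR / sin 2θ).
v₀ = √(18.6 × 176 / sin 52.20°) = √(3274 / 0.7902) = √4143.0 = 64.37 m/s.

64.4 m/s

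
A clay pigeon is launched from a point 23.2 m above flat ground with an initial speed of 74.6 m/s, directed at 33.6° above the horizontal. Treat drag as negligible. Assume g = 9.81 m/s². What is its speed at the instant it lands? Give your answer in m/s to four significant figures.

Horizontal component vₓ = 74.60 cos 33.6° = 62.14 m/s; vertical v_y0 = 74.60 sin 33.6° = 41.28 m/s.
With up positive and y = 0 at the ground: y(t) = 23.2 + (41.28) t − 4.905 t². Setting y = 0 and taking the positive root: t = [41.28 + √(41.28² + 2·9.81·23.2)] / 9.81 = (41.28 + 46.47) / 9.81 = 8.945 s.
Vertical velocity at impact: v_y = v_y0 − g t = 41.28 − 9.81 × 8.945 = −46.47 m/s.
Speed: |v| = √(vₓ² + v_y²) = √(62.14² + 46.47²) = 77.59 m/s.

77.59 m/s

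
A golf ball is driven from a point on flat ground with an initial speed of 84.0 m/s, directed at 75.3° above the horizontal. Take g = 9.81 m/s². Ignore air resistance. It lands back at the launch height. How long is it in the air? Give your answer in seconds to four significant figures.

Horizontal component vₓ = 84.00 cos 75.3° = 21.32 m/s; vertical v_y0 = 84.00 sin 75.3° = 81.25 m/s.
It returns to y = 0 when t = 2 v_y0 / g = 2(81.25)/9.81 = 16.56 s.

16.56 s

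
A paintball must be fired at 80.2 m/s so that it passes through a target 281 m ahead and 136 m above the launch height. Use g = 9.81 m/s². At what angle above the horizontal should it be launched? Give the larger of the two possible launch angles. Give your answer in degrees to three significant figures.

75.3°

Trajectory: y = x tanθ − g x² (1 + tan²θ)/(2v₀²). With x = 281, y = 136, v₀ = 80.2, g = 9.81:
60.21 tan²θ − 281 tanθ + (196.2) = 0.
tanθ = [281 ± √(281² − 4 × 60.21 × (196.2))] / (2 × 60.21) = (281 ± 178.0) / 120.4, giving tanθ = 0.8549 or 3.812.
θ = 40.53° or 75.30°; the larger is 75.30°.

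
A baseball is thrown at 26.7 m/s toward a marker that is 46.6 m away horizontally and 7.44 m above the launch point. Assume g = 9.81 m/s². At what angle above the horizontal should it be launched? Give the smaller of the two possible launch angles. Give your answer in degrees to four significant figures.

30.67°

Trajectory: y = x tanθ − g x² (1 + tan²θ)/(2v₀²). With x = 46.6, y = 7.44, v₀ = 26.7, g = 9.81:
14.94 tan²θ − 46.6 tanθ + (22.38) = 0.
tanθ = [46.6 ± √(46.6² − 4 × 14.94 × (22.38))] / (2 × 14.94) = (46.6 ± 28.88) / 29.88, giving tanθ = 0.5931 or 2.526.
θ = 30.67° or 68.40°; the smaller is 30.67°.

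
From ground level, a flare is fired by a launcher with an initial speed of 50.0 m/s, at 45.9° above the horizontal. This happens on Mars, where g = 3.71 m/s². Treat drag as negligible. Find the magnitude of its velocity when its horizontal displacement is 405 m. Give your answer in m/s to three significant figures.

Horizontal component vₓ = 50.00 cos 45.9° = 34.80 m/s; vertical v_y0 = 50.00 sin 45.9° = 35.91 m/s.
Time to reach x = 405 m: t = x/vₓ = 405/34.80 = 11.64 s.
Vertical velocity there: v_y = v_y0 − g t = 35.91 − 3.71 × 11.64 = −7.276 m/s.
Speed: √(vₓ² + v_y²) = √(34.80² + 7.276²) = 35.55 m/s.

35.5 m/s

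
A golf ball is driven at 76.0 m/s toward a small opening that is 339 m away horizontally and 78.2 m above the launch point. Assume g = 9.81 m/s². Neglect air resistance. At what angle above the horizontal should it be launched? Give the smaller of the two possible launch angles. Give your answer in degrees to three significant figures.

Trajectory: y = x tanθ − g x² (1 + tan²θ)/(2v₀²). With x = 339, y = 78.2, v₀ = 76.0, g = 9.81:
97.59 tan²θ − 339 tanθ + (175.8) = 0.
tanθ = [339 ± √(339² − 4 × 97.59 × (175.8))] / (2 × 97.59) = (339 ± 215.2) / 195.2, giving tanθ = 0.6344 or 2.839.
θ = 32.39° or 70.60°; the smaller is 32.39°.

32.4°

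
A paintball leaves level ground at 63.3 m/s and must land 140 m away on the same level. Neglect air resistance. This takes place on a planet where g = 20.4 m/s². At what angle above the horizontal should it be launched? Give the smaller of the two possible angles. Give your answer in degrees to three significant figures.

R = v₀² sin 2θ / g gives sin 2θ = gR/v₀² = 20.4·140/63.3² = 0.7128.
2θ = 45.46° or 180° − 45.46° = 134.5°, so θ = 22.73° or 67.27°.
The smaller angle is 22.73°.

22.7°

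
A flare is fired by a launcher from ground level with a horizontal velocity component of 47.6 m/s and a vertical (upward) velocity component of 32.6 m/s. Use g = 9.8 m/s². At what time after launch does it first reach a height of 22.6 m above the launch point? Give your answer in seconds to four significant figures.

Set y = v_y0 t − ½ g t² = 22.6: 4.900 t² − 32.60 t + 22.6 = 0.
t = [32.60 ± √(32.60² − 2·9.80·22.6)] / 9.80 = (32.60 ± 24.90) / 9.80, so t = 0.7861 s or t = 5.867 s.
The first (ascending) time is 0.7861 s.

0.7861 s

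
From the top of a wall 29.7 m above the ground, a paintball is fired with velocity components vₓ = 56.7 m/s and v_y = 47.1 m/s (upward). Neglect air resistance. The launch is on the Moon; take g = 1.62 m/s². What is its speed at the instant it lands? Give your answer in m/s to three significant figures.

74.4 m/s

Vertical motion (up positive, ground at y = 0): 0.8100 t² − (47.10) t − 29.7 = 0, so t = (47.10 + √(47.10² + 2·1.62·29.7)) / 1.62 = (47.10 + 48.11) / 1.62 = 58.77 s.
Vertical velocity at impact: v_y = v_y0 − g t = 47.10 − 1.62 × 58.77 = −48.11 m/s.
Speed: |v| = √(vₓ² + v_y²) = √(56.70² + 48.11²) = 74.36 m/s.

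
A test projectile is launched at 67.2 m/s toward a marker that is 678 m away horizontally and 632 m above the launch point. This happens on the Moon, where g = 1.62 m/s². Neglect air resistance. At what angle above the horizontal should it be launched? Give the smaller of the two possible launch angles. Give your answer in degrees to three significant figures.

51.1°

Trajectory: y = x tanθ − g x² (1 + tan²θ)/(2v₀²). With x = 678, y = 632, v₀ = 67.2, g = 1.62:
82.45 tan²θ − 678 tanθ + (714.5) = 0.
tanθ = [678 ± √(678² − 4 × 82.45 × (714.5))] / (2 × 82.45) = (678 ± 473.3) / 164.9, giving tanθ = 1.241 or 6.982.
θ = 51.14° or 81.85°; the smaller is 51.14°.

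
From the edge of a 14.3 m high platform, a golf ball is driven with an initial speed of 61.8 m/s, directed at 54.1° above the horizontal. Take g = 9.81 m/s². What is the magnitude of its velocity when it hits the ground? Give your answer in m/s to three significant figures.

64.0 m/s

Horizontal component vₓ = 61.80 cos 54.1° = 36.24 m/s; vertical v_y0 = 61.80 sin 54.1° = 50.06 m/s.
The projectile lands when y = 14.3 + (50.06) t − ½·9.81·t² = 0. Positive root: t = (50.06 + √(50.06² + 2·9.81·14.3)) / 9.81 = (50.06 + 52.79) / 9.81 = 10.48 s.
Vertical velocity at impact: v_y = v_y0 − g t = 50.06 − 9.81 × 10.48 = −52.79 m/s.
Speed: |v| = √(vₓ² + v_y²) = √(36.24² + 52.79²) = 64.03 m/s.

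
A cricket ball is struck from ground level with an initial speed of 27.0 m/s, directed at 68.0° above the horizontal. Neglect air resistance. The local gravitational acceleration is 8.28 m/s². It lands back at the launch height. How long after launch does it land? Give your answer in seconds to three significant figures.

6.05 s

vₓ = 27.00 cos 68.0° = 10.11 m/s; v_y0 = 27.00 sin 68.0° = 25.03 m/s.
Landing at launch height ⇒ T = 2 v_y0 / g = 2 × 25.03 / 8.28 = 6.047 s.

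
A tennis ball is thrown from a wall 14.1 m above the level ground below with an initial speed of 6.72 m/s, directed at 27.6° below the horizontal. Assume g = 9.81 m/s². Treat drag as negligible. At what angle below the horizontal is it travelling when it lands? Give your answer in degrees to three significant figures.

70.6°

Resolve: vₓ = 6.720 cos 27.6° = 5.955 m/s and v_y0 = −3.113 m/s (downward).
Vertical motion (up positive, ground at y = 0): 4.905 t² − (−3.113) t − 14.1 = 0, so t = (−3.113 + √(3.113² + 2·9.81·14.1)) / 9.81 = (−3.113 + 16.92) / 9.81 = 1.408 s.
At impact: v_y = v_y0 − g t = −16.92 m/s; vₓ = 5.955 m/s.
Angle below horizontal: arctan(|v_y|/vₓ) = arctan(16.92/5.955) = 70.61°.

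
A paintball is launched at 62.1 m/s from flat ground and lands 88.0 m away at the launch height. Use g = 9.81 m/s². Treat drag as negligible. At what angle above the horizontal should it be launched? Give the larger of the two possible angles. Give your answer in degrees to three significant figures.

From R = (v₀²/g) sin 2θ: sin 2θ = 9.81 × 88.0 / 3856.4 = 0.2239.
2θ = 12.94° or 180° − 12.94° = 167.1°, so θ = 6.468° or 83.53°.
The larger angle is 83.53°.

83.5°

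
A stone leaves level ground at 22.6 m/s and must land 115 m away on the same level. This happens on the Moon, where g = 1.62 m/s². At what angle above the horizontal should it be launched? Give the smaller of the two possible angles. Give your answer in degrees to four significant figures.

R = v₀² sin 2θ / g gives sin 2θ = gR/v₀² = 1.62·115/22.6² = 0.3648.
2θ = 21.39° or 180° − 21.39° = 158.6°, so θ = 10.70° or 79.30°.
The smaller angle is 10.70°.

10.70°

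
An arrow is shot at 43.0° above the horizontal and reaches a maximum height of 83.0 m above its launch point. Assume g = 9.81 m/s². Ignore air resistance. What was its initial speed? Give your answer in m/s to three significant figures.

59.2 m/s

At the peak v_y = 0, so v_y0 = √(2gH) = √(2 × 9.81 × 83.0) = 40.35 m/s.
v_y0 = v₀ sin θ ⇒ v₀ = 40.35 / sin 43.0° = 59.17 m/s.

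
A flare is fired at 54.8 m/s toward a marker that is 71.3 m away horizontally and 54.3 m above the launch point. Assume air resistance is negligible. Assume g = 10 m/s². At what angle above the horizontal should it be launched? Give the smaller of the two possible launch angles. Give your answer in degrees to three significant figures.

Trajectory: y = x tanθ − g x² (1 + tan²θ)/(2v₀²). With x = 71.3, y = 54.3, v₀ = 54.8, g = 10.0:
8.464 tan²θ − 71.3 tanθ + (62.76) = 0.
tanθ = [71.3 ± √(71.3² − 4 × 8.464 × (62.76))] / (2 × 8.464) = (71.3 ± 54.39) / 16.93, giving tanθ = 0.9987 or 7.425.
θ = 44.96° or 82.33°; the smaller is 44.96°.

45.0°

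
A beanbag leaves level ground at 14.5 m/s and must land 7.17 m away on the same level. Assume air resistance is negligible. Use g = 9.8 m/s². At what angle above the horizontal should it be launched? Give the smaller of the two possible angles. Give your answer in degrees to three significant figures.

9.76°

From R = (v₀²/g) sin 2θ: sin 2θ = 9.80 × 7.17 / 210.25 = 0.3342.
2θ = 19.52° or 180° − 19.52° = 160.5°, so θ = 9.762° or 80.24°.
The smaller angle is 9.762°.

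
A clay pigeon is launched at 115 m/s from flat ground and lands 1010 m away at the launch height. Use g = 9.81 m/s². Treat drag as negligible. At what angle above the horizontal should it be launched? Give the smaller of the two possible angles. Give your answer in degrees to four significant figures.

24.26°

From R = (v₀²/g) sin 2θ: sin 2θ = 9.81 × 1010 / 13225 = 0.7492.
2θ = 48.52° or 180° − 48.52° = 131.5°, so θ = 24.26° or 65.74°.
The smaller angle is 24.26°.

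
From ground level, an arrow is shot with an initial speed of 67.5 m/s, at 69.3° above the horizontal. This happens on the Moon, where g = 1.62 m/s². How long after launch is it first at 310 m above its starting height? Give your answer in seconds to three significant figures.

Horizontal component vₓ = 67.50 cos 69.3° = 23.86 m/s; vertical v_y0 = 67.50 sin 69.3° = 63.14 m/s.
Set y = v_y0 t − ½ g t² = 310: 0.8100 t² − 63.14 t + 310 = 0.
t = [63.14 ± √(63.14² − 2·1.62·310)] / 1.62 = (63.14 ± 54.61) / 1.62, so t = 5.265 s or t = 72.69 s.
The first (ascending) time is 5.265 s.

5.27 s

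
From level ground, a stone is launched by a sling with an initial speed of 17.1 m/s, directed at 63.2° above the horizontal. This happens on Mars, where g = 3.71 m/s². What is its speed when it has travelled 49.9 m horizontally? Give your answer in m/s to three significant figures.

Components: vₓ = 17.10 cos 63.2° = 7.710 m/s, v_y0 = 17.10 sin 63.2° = 15.26 m/s.
At x = 49.9 m, t = x/vₓ = 49.9/7.710 = 6.472 s.
Vertical velocity there: v_y = v_y0 − g t = 15.26 − 3.71 × 6.472 = −8.748 m/s.
Speed: √(vₓ² + v_y²) = √(7.710² + 8.748²) = 11.66 m/s.

11.7 m/s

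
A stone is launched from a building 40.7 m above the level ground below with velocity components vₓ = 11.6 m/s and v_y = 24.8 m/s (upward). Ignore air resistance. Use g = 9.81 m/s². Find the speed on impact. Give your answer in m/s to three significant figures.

39.3 m/s

With up positive and y = 0 at the ground: y(t) = 40.7 + (24.80) t − 4.905 t². Setting y = 0 and taking the positive root: t = [24.80 + √(24.80² + 2·9.81·40.7)] / 9.81 = (24.80 + 37.60) / 9.81 = 6.361 s.
Vertical velocity at impact: v_y = v_y0 − g t = 24.80 − 9.81 × 6.361 = −37.60 m/s.
Speed: |v| = √(vₓ² + v_y²) = √(11.60² + 37.60²) = 39.35 m/s.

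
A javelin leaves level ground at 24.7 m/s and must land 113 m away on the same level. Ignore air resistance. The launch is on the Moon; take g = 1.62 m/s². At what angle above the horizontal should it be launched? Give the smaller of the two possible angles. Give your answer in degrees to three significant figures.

8.73°

Level-ground range R = v₀² sin(2θ)/g ⇒ sin(2θ) = gR/v₀² = 1.62 × 113 / 24.7² = 0.3001.
2θ = 17.46° or 180° − 17.46° = 162.5°, so θ = 8.730° or 81.27°.
The smaller angle is 8.730°.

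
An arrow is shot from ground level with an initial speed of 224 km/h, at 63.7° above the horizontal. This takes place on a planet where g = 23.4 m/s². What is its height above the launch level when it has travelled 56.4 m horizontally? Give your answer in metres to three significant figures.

Convert: 224 km/h = 224/3.6 = 62.22 m/s.
Resolve: vₓ = 62.22 cos 63.7° = 27.57 m/s and v_y0 = 62.22 sin 63.7° = 55.78 m/s.
At x = 56.4 m, t = x/vₓ = 56.4/27.57 = 2.046 s.
Height: y = v_y0 t − ½ g t² = 55.78 × 2.046 − 11.70 × 2.046² = 114.1 − 48.97 = 65.15 m.

65.1 m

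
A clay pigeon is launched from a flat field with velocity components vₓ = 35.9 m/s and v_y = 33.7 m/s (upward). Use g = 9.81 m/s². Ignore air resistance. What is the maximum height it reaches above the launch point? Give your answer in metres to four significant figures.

57.88 m

At the apex v_y = 0, so H = v_y0²/(2g) = 33.70²/19.62 = 57.88 m.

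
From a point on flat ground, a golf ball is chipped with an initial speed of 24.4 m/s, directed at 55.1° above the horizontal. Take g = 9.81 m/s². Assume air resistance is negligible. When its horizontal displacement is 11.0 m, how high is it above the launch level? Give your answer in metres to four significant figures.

12.72 m

vₓ = 24.40 cos 55.1° = 13.96 m/s; v_y0 = 24.40 sin 55.1° = 20.01 m/s.
At x = 11.0 m, t = x/vₓ = 11.0/13.96 = 0.7879 s.
Height: y = v_y0 t − ½ g t² = 20.01 × 0.7879 − 4.905 × 0.7879² = 15.77 − 3.045 = 12.72 m.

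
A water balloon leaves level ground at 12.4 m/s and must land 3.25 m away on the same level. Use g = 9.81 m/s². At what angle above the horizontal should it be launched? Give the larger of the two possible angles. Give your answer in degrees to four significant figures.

84.02°

Level-ground range R = v₀² sin(2θ)/g ⇒ sin(2θ) = gR/v₀² = 9.81 × 3.25 / 12.4² = 0.2074.
2θ = 11.97° or 180° − 11.97° = 168.0°, so θ = 5.984° or 84.02°.
The larger angle is 84.02°.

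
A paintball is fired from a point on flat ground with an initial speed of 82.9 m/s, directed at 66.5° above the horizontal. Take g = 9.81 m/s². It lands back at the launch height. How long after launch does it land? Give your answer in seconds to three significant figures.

15.5 s

Components: vₓ = 82.90 cos 66.5° = 33.06 m/s, v_y0 = 82.90 sin 66.5° = 76.02 m/s.
Landing at launch height ⇒ T = 2 v_y0 / g = 2 × 76.02 / 9.81 = 15.50 s.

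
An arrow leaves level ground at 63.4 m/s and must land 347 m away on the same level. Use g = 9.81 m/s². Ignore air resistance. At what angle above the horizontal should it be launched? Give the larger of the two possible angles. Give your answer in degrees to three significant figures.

R = v₀² sin 2θ / g gives sin 2θ = gR/v₀² = 9.81·347/63.4² = 0.8469.
2θ = 57.87° or 180° − 57.87° = 122.1°, so θ = 28.94° or 61.06°.
The larger angle is 61.06°.

61.1°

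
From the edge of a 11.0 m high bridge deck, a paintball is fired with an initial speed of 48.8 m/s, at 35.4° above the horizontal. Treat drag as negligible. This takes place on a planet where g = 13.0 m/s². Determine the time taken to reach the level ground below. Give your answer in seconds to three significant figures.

4.71 s

Resolve: vₓ = 48.80 cos 35.4° = 39.78 m/s and v_y0 = 48.80 sin 35.4° = 28.27 m/s.
Vertical motion (up positive, ground at y = 0): 6.500 t² − (28.27) t − 11.0 = 0, so t = (28.27 + √(28.27² + 2·13.0·11.0)) / 13.0 = (28.27 + 32.94) / 13.0 = 4.708 s.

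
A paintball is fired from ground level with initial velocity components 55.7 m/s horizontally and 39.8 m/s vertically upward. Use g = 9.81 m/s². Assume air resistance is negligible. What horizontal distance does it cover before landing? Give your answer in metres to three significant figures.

Time aloft: T = 2 v_y0 / g = 2 × 39.80 / 9.81 = 8.114 s.
Horizontal distance R = vₓ T = 55.70 × 8.114 = 452.0 m.

452 m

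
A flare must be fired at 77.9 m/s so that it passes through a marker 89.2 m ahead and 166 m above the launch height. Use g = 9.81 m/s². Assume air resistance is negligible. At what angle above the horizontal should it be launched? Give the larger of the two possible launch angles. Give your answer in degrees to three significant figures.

Trajectory: y = x tanθ − g x² (1 + tan²θ)/(2v₀²). With x = 89.2, y = 166, v₀ = 77.9, g = 9.81:
6.431 tan²θ − 89.2 tanθ + (172.4) = 0.
tanθ = [89.2 ± √(89.2² − 4 × 6.431 × (172.4))] / (2 × 6.431) = (89.2 ± 59.34) / 12.86, giving tanθ = 2.322 or 11.55.
θ = 66.70° or 85.05°; the larger is 85.05°.

85.1°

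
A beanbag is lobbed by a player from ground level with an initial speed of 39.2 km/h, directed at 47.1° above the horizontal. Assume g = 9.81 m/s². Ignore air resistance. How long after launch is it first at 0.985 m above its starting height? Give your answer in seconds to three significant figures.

0.135 s

Convert: 39.2 km/h = 39.2/3.6 = 10.89 m/s.
Resolve: vₓ = 10.89 cos 47.1° = 7.412 m/s and v_y0 = 10.89 sin 47.1° = 7.977 m/s.
Require v_y0 t − ½ g t² = 0.985, i.e. 4.905 t² − 7.977 t + 0.985 = 0.
t = [7.977 ± √(7.977² − 2·9.81·0.985)] / 9.81 = (7.977 ± 6.656) / 9.81, so t = 0.1346 s or t = 1.492 s.
The first (ascending) time is 0.1346 s.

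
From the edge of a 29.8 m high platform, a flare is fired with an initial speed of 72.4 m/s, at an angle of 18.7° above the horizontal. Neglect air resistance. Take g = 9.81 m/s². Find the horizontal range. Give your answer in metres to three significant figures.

397 m

Horizontal component vₓ = 72.40 cos 18.7° = 68.58 m/s; vertical v_y0 = 72.40 sin 18.7° = 23.21 m/s.
Vertical motion (up positive, ground at y = 0): 4.905 t² − (23.21) t − 29.8 = 0, so t = (23.21 + √(23.21² + 2·9.81·29.8)) / 9.81 = (23.21 + 33.52) / 9.81 = 5.783 s.
Horizontal distance: R = vₓ t = 68.58 × 5.783 = 396.6 m.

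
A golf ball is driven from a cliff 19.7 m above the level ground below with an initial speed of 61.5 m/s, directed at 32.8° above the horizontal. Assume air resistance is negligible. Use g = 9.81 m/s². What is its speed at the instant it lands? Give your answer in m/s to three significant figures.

Resolve: vₓ = 61.50 cos 32.8° = 51.69 m/s and v_y0 = 61.50 sin 32.8° = 33.32 m/s.
With up positive and y = 0 at the ground: y(t) = 19.7 + (33.32) t − 4.905 t². Setting y = 0 and taking the positive root: t = [33.32 + √(33.32² + 2·9.81·19.7)] / 9.81 = (33.32 + 38.68) / 9.81 = 7.339 s.
Vertical velocity at impact: v_y = v_y0 − g t = 33.32 − 9.81 × 7.339 = −38.68 m/s.
Speed: |v| = √(vₓ² + v_y²) = √(51.69² + 38.68²) = 64.57 m/s.

64.6 m/s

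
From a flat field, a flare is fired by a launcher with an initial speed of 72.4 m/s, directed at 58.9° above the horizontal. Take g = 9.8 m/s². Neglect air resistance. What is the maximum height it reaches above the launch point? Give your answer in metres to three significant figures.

196 m

vₓ = 72.40 cos 58.9° = 37.40 m/s; v_y0 = 72.40 sin 58.9° = 61.99 m/s.
Peak height H = v_y0² / (2g) = 3843.2 / 19.60 = 196.1 m.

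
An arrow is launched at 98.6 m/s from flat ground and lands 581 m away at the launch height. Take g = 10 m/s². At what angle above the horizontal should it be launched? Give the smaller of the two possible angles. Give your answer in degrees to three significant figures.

Level-ground range R = v₀² sin(2θ)/g ⇒ sin(2θ) = gR/v₀² = 10.0 × 581 / 98.6² = 0.5976.
2θ = 36.70° or 180° − 36.70° = 143.3°, so θ = 18.35° or 71.65°.
The smaller angle is 18.35°.

18.3°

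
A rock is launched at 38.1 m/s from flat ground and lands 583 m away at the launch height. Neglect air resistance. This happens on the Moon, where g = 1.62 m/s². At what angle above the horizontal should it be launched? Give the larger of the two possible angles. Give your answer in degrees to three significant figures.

69.7°

From R = (v₀²/g) sin 2θ: sin 2θ = 1.62 × 583 / 1451.6 = 0.6506.
2θ = 40.59° or 180° − 40.59° = 139.4°, so θ = 20.29° or 69.71°.
The larger angle is 69.71°.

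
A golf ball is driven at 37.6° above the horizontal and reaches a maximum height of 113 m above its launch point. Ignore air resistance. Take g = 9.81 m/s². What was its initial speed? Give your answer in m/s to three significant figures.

At the peak v_y = 0, so v_y0 = √(2gH) = √(2 × 9.81 × 113) = 47.09 m/s.
v_y0 = v₀ sin θ ⇒ v₀ = 47.09 / sin 37.6° = 77.17 m/s.

77.2 m/s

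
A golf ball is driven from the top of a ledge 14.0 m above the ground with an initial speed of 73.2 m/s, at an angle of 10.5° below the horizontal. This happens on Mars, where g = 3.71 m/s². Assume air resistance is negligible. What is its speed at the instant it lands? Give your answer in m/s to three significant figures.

vₓ = 73.20 cos 10.5° = 71.97 m/s; v_y0 = −13.34 m/s (downward).
The projectile lands when y = 14.0 + (−13.34) t − ½·3.71·t² = 0. Positive root: t = (−13.34 + √(13.34² + 2·3.71·14.0)) / 3.71 = (−13.34 + 16.79) / 3.71 = 0.9294 s.
Vertical velocity at impact: v_y = v_y0 − g t = −13.34 − 3.71 × 0.9294 = −16.79 m/s.
Speed: |v| = √(vₓ² + v_y²) = √(71.97² + 16.79²) = 73.91 m/s.

73.9 m/s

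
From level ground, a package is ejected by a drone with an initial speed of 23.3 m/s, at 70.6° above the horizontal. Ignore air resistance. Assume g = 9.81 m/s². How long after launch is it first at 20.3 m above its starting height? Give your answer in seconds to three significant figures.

1.30 s

Resolve: vₓ = 23.30 cos 70.6° = 7.739 m/s and v_y0 = 23.30 sin 70.6° = 21.98 m/s.
Set y = v_y0 t − ½ g t² = 20.3: 4.905 t² − 21.98 t + 20.3 = 0.
Quadratic formula: t = (21.98 ± √84.706) / 9.81 = (21.98 ± 9.204) / 9.81 → t = 1.302 s or 3.178 s.
The first (ascending) time is 1.302 s.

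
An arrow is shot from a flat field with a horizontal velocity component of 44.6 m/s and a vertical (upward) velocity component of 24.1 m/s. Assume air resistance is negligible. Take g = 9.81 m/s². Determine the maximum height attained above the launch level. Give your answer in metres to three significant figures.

Peak height H = v_y0² / (2g) = 580.81 / 19.62 = 29.60 m.

29.6 m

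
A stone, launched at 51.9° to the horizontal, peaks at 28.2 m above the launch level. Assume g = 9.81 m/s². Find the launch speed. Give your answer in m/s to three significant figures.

29.9 m/s

At the peak v_y = 0, so v_y0 = √(2gH) = √(2 × 9.81 × 28.2) = 23.52 m/s.
v_y0 = v₀ sin θ ⇒ v₀ = 23.52 / sin 51.9° = 29.89 m/s.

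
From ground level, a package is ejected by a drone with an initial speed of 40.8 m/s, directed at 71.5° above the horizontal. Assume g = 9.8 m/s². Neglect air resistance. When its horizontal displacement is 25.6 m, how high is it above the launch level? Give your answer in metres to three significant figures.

Horizontal component vₓ = 40.80 cos 71.5° = 12.95 m/s; vertical v_y0 = 40.80 sin 71.5° = 38.69 m/s.
At x = 25.6 m, t = x/vₓ = 25.6/12.95 = 1.977 s.
Height: y = v_y0 t − ½ g t² = 38.69 × 1.977 − 4.900 × 1.977² = 76.51 − 19.16 = 57.35 m.

57.4 m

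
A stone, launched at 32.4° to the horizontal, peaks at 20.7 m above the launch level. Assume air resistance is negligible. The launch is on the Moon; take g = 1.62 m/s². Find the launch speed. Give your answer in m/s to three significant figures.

15.3 m/s

At the peak v_y = 0, so v_y0 = √(2gH) = √(2 × 1.62 × 20.7) = 8.190 m/s.
v_y0 = v₀ sin θ ⇒ v₀ = 8.190 / sin 32.4° = 15.28 m/s.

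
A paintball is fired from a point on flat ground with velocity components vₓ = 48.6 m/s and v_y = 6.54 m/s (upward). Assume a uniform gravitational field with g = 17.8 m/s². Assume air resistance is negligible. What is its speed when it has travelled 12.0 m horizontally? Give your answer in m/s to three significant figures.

48.6 m/s

x = vₓ t ⇒ t = 12.0/48.60 = 0.2469 s.
Vertical velocity there: v_y = v_y0 − g t = 6.540 − 17.8 × 0.2469 = 2.145 m/s.
Speed: √(vₓ² + v_y²) = √(48.60² + 2.145²) = 48.65 m/s.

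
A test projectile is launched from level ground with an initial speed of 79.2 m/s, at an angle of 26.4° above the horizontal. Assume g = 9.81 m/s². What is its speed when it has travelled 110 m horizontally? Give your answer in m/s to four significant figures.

73.71 m/s

Resolve: vₓ = 79.20 cos 26.4° = 70.94 m/s and v_y0 = 79.20 sin 26.4° = 35.22 m/s.
Time to reach x = 110 m: t = x/vₓ = 110/70.94 = 1.551 s.
Vertical velocity there: v_y = v_y0 − g t = 35.22 − 9.81 × 1.551 = 20.00 m/s.
Speed: √(vₓ² + v_y²) = √(70.94² + 20.00²) = 73.71 m/s.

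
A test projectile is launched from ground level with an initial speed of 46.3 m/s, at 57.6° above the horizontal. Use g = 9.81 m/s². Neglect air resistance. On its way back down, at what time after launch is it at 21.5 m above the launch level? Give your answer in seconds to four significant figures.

7.376 s

Components: vₓ = 46.30 cos 57.6° = 24.81 m/s, v_y0 = 46.30 sin 57.6° = 39.09 m/s.
Height y(t) = 39.09 t − 4.905 t² = 21.5 gives 4.905 t² − 39.09 t + 21.5 = 0.
Quadratic formula: t = (39.09 ± √1106.4) / 9.81 = (39.09 ± 33.26) / 9.81 → t = 0.5943 s or 7.376 s.
The descending-branch root is 7.376 s.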